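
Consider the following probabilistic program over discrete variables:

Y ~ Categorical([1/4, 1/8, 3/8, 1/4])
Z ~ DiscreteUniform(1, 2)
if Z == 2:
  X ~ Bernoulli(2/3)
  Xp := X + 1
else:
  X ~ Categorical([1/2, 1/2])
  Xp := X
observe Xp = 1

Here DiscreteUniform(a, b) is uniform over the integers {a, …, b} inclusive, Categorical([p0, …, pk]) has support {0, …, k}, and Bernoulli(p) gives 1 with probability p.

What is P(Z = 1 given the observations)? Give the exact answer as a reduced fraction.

P(Z = 1 | obs) = 3/5

Enumerate traces; 8 have nonzero weight after conditioning:
  (Y=0, Z=1, X=1) weight 1/16
  (Y=0, Z=2, X=0) weight 1/24
  (Y=1, Z=1, X=1) weight 1/32
  (Y=1, Z=2, X=0) weight 1/48
  (Y=2, Z=1, X=1) weight 3/32
  (Y=2, Z=2, X=0) weight 1/16
  (Y=3, Z=1, X=1) weight 1/16
  (Y=3, Z=2, X=0) weight 1/24
Group by Z:
  weight(Z=1) = 1/4
  weight(Z=2) = 1/6
Total weight = 1/4 + 1/6 = 5/12
P(Z=1 | obs) = 1/4 / 5/12 = 3/5
P(Z=2 | obs) = 1/6 / 5/12 = 2/5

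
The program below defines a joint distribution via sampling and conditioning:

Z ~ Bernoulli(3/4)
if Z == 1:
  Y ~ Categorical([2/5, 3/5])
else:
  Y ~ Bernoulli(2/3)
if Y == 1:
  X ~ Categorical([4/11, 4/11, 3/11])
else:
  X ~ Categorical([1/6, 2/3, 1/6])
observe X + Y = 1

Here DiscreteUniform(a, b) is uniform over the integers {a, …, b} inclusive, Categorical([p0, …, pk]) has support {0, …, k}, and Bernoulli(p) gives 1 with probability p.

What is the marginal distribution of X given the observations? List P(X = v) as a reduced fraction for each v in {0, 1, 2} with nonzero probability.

Enumerate traces; 4 have nonzero weight after conditioning:
  (Z=0, Y=0, X=1) weight 1/18
  (Z=0, Y=1, X=0) weight 2/33
  (Z=1, Y=0, X=1) weight 1/5
  (Z=1, Y=1, X=0) weight 9/55
Group by X:
  weight(X=0) = 37/165
  weight(X=1) = 23/90
Total weight = 37/165 + 23/90 = 95/198
P(X=0 | obs) = 37/165 / 95/198 = 222/475
P(X=1 | obs) = 23/90 / 95/198 = 253/475

P(X=0) = 222/475, P(X=1) = 253/475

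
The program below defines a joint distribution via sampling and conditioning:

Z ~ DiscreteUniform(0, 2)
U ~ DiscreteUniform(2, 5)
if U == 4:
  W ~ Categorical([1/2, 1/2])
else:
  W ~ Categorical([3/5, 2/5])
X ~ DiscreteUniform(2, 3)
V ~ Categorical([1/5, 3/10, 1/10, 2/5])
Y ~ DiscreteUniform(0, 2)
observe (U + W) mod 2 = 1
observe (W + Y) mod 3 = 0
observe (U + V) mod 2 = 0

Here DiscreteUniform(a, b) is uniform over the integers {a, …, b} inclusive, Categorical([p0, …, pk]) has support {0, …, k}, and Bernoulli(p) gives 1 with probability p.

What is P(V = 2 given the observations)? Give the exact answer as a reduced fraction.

Enumerate traces; 48 have nonzero weight after conditioning:
  (Z=0, U=2, W=1, X=2, V=0, Y=2) weight 1/900
  (Z=0, U=2, W=1, X=2, V=2, Y=2) weight 1/1800
  (Z=0, U=2, W=1, X=3, V=0, Y=2) weight 1/900
  (Z=0, U=2, W=1, X=3, V=2, Y=2) weight 1/1800
  (Z=0, U=3, W=0, X=2, V=1, Y=0) weight 1/400
  (Z=0, U=3, W=0, X=2, V=3, Y=0) weight 1/300
  (Z=0, U=3, W=0, X=3, V=1, Y=0) weight 1/400
  (Z=0, U=3, W=0, X=3, V=3, Y=0) weight 1/300
  … 40 more
Group by V:
  weight(V=0) = 3/200
  weight(V=1) = 3/100
  weight(V=2) = 3/400
  weight(V=3) = 1/25
Total weight = 3/200 + 3/100 + 3/400 + 1/25 = 37/400
P(V=0 | obs) = 3/200 / 37/400 = 6/37
P(V=1 | obs) = 3/100 / 37/400 = 12/37
P(V=2 | obs) = 3/400 / 37/400 = 3/37
P(V=3 | obs) = 1/25 / 37/400 = 16/37

P(V = 2 | obs) = 3/37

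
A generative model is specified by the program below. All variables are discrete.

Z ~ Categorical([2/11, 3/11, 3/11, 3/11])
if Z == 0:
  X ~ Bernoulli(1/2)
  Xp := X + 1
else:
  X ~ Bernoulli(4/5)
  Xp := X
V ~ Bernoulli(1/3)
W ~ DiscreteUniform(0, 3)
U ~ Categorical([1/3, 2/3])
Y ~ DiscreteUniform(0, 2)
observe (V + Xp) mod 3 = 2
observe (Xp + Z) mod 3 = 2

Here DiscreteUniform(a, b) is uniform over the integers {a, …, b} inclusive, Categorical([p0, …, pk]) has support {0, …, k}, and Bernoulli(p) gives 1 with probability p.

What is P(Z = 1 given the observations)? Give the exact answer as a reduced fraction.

P(Z = 1 | obs) = 6/11

Enumerate traces; 48 have nonzero weight after conditioning:
  (Z=0, X=1, V=0, W=0, U=0, Y=0) weight 1/594
  (Z=0, X=1, V=0, W=0, U=0, Y=1) weight 1/594
  (Z=0, X=1, V=0, W=0, U=0, Y=2) weight 1/594
  (Z=0, X=1, V=0, W=0, U=1, Y=0) weight 1/297
  (Z=0, X=1, V=0, W=0, U=1, Y=1) weight 1/297
  (Z=0, X=1, V=0, W=0, U=1, Y=2) weight 1/297
  (Z=0, X=1, V=0, W=1, U=0, Y=0) weight 1/594
  (Z=0, X=1, V=0, W=1, U=0, Y=1) weight 1/594
  (Z=1, X=1, V=1, W=0, U=0, Y=0) weight 1/495
  … 39 more
Group by Z:
  weight(Z=0) = 2/33
  weight(Z=1) = 4/55
Total weight = 2/33 + 4/55 = 2/15
P(Z=0 | obs) = 2/33 / 2/15 = 5/11
P(Z=1 | obs) = 4/55 / 2/15 = 6/11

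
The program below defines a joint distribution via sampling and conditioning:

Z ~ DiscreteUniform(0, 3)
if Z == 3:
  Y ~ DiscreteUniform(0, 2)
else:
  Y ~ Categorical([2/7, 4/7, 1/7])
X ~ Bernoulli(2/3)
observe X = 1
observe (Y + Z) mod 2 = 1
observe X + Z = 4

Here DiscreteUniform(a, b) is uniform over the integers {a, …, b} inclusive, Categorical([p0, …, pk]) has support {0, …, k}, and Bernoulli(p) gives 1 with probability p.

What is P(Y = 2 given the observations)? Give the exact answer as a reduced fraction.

P(Y = 2 | obs) = 1/2

Enumerate traces; 2 have nonzero weight after conditioning:
  (Z=3, Y=0, X=1) weight 1/18
  (Z=3, Y=2, X=1) weight 1/18
Group by Y:
  weight(Y=0) = 1/18
  weight(Y=2) = 1/18
Total weight = 1/18 + 1/18 = 1/9
P(Y=0 | obs) = 1/18 / 1/9 = 1/2
P(Y=2 | obs) = 1/18 / 1/9 = 1/2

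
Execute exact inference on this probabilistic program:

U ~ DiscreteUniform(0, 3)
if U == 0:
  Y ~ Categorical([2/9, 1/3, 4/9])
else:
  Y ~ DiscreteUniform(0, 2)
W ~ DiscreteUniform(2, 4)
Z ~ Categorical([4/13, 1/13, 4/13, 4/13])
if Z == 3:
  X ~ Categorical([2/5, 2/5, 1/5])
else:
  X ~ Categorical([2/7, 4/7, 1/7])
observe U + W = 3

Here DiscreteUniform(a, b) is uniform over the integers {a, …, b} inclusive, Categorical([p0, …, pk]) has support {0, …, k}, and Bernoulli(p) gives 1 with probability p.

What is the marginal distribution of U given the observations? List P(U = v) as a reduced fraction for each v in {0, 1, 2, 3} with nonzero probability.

P(U=0) = 1/2, P(U=1) = 1/2

Enumerate traces; 72 have nonzero weight after conditioning:
  (U=0, Y=0, W=3, Z=0, X=0) weight 4/2457
  (U=0, Y=0, W=3, Z=0, X=1) weight 8/2457
  (U=0, Y=0, W=3, Z=0, X=2) weight 2/2457
  (U=0, Y=0, W=3, Z=1, X=0) weight 1/2457
  (U=0, Y=0, W=3, Z=1, X=1) weight 2/2457
  (U=0, Y=0, W=3, Z=1, X=2) weight 1/4914
  (U=0, Y=0, W=3, Z=2, X=0) weight 4/2457
  (U=0, Y=0, W=3, Z=2, X=1) weight 8/2457
  (U=1, Y=0, W=2, Z=0, X=0) weight 2/819
  … 63 more
Group by U:
  weight(U=0) = 1/12
  weight(U=1) = 1/12
Total weight = 1/12 + 1/12 = 1/6
P(U=0 | obs) = 1/12 / 1/6 = 1/2
P(U=1 | obs) = 1/12 / 1/6 = 1/2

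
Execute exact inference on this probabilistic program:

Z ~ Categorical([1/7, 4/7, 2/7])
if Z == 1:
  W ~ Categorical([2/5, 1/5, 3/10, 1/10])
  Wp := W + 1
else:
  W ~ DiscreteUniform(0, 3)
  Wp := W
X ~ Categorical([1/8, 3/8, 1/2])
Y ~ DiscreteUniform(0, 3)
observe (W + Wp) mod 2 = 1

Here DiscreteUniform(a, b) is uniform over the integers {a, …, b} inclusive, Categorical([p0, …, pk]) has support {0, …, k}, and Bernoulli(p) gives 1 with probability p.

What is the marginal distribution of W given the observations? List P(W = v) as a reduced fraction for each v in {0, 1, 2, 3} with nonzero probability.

Enumerate traces; 48 have nonzero weight after conditioning:
  (Z=1, W=0, X=0, Y=0) weight 1/140
  (Z=1, W=0, X=0, Y=1) weight 1/140
  (Z=1, W=0, X=0, Y=2) weight 1/140
  (Z=1, W=0, X=0, Y=3) weight 1/140
  (Z=1, W=0, X=1, Y=0) weight 3/140
  (Z=1, W=0, X=1, Y=1) weight 3/140
  (Z=1, W=0, X=1, Y=2) weight 3/140
  (Z=1, W=0, X=1, Y=3) weight 3/140
  (Z=1, W=1, X=0, Y=0) weight 1/280
  (Z=1, W=2, X=0, Y=0) weight 3/560
  … 38 more
Group by W:
  weight(W=0) = 8/35
  weight(W=1) = 4/35
  weight(W=2) = 6/35
  weight(W=3) = 2/35
Total weight = 8/35 + 4/35 + 6/35 + 2/35 = 4/7
P(W=0 | obs) = 8/35 / 4/7 = 2/5
P(W=1 | obs) = 4/35 / 4/7 = 1/5
P(W=2 | obs) = 6/35 / 4/7 = 3/10
P(W=3 | obs) = 2/35 / 4/7 = 1/10

P(W=0) = 2/5, P(W=1) = 1/5, P(W=2) = 3/10, P(W=3) = 1/10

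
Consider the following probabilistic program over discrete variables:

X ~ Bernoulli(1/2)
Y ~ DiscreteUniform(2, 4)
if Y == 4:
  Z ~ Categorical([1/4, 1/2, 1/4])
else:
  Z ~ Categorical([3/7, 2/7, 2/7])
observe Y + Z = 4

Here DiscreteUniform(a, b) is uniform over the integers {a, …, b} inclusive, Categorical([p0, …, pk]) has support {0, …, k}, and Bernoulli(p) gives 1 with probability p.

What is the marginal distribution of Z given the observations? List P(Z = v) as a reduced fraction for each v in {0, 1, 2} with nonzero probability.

P(Z=0) = 7/23, P(Z=1) = 8/23, P(Z=2) = 8/23

Enumerate traces; 6 have nonzero weight after conditioning:
  (X=0, Y=2, Z=2) weight 1/21
  (X=0, Y=3, Z=1) weight 1/21
  (X=0, Y=4, Z=0) weight 1/24
  (X=1, Y=2, Z=2) weight 1/21
  (X=1, Y=3, Z=1) weight 1/21
  (X=1, Y=4, Z=0) weight 1/24
Group by Z:
  weight(Z=0) = 1/12
  weight(Z=1) = 2/21
  weight(Z=2) = 2/21
Total weight = 1/12 + 2/21 + 2/21 = 23/84
P(Z=0 | obs) = 1/12 / 23/84 = 7/23
P(Z=1 | obs) = 2/21 / 23/84 = 8/23
P(Z=2 | obs) = 2/21 / 23/84 = 8/23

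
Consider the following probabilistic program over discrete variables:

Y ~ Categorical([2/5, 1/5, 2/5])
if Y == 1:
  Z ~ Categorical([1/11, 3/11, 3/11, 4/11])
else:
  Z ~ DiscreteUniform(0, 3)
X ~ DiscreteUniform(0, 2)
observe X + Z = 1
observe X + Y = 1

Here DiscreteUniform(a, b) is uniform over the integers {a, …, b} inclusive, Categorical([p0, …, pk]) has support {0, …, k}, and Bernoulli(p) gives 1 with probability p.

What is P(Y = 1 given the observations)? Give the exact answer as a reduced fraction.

Enumerate traces; 2 have nonzero weight after conditioning:
  (Y=0, Z=0, X=1) weight 1/30
  (Y=1, Z=1, X=0) weight 1/55
Group by Y:
  weight(Y=0) = 1/30
  weight(Y=1) = 1/55
Total weight = 1/30 + 1/55 = 17/330
P(Y=0 | obs) = 1/30 / 17/330 = 11/17
P(Y=1 | obs) = 1/55 / 17/330 = 6/17

P(Y = 1 | obs) = 6/17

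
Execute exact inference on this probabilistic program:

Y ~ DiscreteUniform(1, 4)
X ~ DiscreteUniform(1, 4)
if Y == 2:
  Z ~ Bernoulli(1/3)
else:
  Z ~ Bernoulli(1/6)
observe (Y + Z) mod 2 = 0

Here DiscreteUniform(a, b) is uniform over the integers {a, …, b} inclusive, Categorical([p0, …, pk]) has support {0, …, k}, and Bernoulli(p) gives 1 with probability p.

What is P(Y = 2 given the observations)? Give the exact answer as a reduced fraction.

Enumerate traces; 16 have nonzero weight after conditioning:
  (Y=1, X=1, Z=1) weight 1/96
  (Y=1, X=2, Z=1) weight 1/96
  (Y=1, X=3, Z=1) weight 1/96
  (Y=1, X=4, Z=1) weight 1/96
  (Y=2, X=1, Z=0) weight 1/24
  (Y=2, X=2, Z=0) weight 1/24
  (Y=2, X=3, Z=0) weight 1/24
  (Y=2, X=4, Z=0) weight 1/24
  (Y=3, X=1, Z=1) weight 1/96
  (Y=4, X=1, Z=0) weight 5/96
  … 6 more
Group by Y:
  weight(Y=1) = 1/24
  weight(Y=2) = 1/6
  weight(Y=3) = 1/24
  weight(Y=4) = 5/24
Total weight = 1/24 + 1/6 + 1/24 + 5/24 = 11/24
P(Y=1 | obs) = 1/24 / 11/24 = 1/11
P(Y=2 | obs) = 1/6 / 11/24 = 4/11
P(Y=3 | obs) = 1/24 / 11/24 = 1/11
P(Y=4 | obs) = 5/24 / 11/24 = 5/11

P(Y = 2 | obs) = 4/11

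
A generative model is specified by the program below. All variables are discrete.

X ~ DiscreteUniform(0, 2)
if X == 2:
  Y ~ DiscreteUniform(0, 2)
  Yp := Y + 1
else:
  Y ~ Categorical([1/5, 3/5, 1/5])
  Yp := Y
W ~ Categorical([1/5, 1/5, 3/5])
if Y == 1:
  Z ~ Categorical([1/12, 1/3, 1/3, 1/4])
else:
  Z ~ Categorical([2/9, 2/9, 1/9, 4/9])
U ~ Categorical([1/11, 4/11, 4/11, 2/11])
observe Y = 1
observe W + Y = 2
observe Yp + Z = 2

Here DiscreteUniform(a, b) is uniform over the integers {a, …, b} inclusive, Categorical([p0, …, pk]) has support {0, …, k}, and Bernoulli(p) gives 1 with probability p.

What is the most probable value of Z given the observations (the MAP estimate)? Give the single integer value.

Enumerate traces; 12 have nonzero weight after conditioning:
  (X=0, Y=1, W=1, Z=1, U=0) weight 1/825
  (X=0, Y=1, W=1, Z=1, U=1) weight 4/825
  (X=0, Y=1, W=1, Z=1, U=2) weight 4/825
  (X=0, Y=1, W=1, Z=1, U=3) weight 2/825
  (X=1, Y=1, W=1, Z=1, U=0) weight 1/825
  (X=1, Y=1, W=1, Z=1, U=1) weight 4/825
  (X=1, Y=1, W=1, Z=1, U=2) weight 4/825
  (X=1, Y=1, W=1, Z=1, U=3) weight 2/825
  (X=2, Y=1, W=1, Z=0, U=0) weight 1/5940
  … 3 more
Group by Z:
  weight(Z=0) = 1/540
  weight(Z=1) = 2/75
Total weight = 1/540 + 2/75 = 77/2700
P(Z=0 | obs) = 1/540 / 77/2700 = 5/77
P(Z=1 | obs) = 2/75 / 77/2700 = 72/77
argmax = 1

argmax_v P(Z = v | obs) = 1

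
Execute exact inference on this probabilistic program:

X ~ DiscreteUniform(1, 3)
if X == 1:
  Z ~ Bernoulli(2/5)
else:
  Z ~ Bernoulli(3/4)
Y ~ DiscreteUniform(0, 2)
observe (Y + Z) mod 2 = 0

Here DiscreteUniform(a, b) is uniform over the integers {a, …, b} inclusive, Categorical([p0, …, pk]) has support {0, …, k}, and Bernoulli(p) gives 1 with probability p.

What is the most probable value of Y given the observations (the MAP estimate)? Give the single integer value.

Enumerate traces; 9 have nonzero weight after conditioning:
  (X=1, Z=0, Y=0) weight 1/15
  (X=1, Z=0, Y=2) weight 1/15
  (X=1, Z=1, Y=1) weight 2/45
  (X=2, Z=0, Y=0) weight 1/36
  (X=2, Z=0, Y=2) weight 1/36
  (X=2, Z=1, Y=1) weight 1/12
  (X=3, Z=0, Y=0) weight 1/36
  (X=3, Z=0, Y=2) weight 1/36
  … 1 more
Group by Y:
  weight(Y=0) = 11/90
  weight(Y=1) = 19/90
  weight(Y=2) = 11/90
Total weight = 11/90 + 19/90 + 11/90 = 41/90
P(Y=0 | obs) = 11/90 / 41/90 = 11/41
P(Y=1 | obs) = 19/90 / 41/90 = 19/41
P(Y=2 | obs) = 11/90 / 41/90 = 11/41
argmax = 1

argmax_v P(Y = v | obs) = 1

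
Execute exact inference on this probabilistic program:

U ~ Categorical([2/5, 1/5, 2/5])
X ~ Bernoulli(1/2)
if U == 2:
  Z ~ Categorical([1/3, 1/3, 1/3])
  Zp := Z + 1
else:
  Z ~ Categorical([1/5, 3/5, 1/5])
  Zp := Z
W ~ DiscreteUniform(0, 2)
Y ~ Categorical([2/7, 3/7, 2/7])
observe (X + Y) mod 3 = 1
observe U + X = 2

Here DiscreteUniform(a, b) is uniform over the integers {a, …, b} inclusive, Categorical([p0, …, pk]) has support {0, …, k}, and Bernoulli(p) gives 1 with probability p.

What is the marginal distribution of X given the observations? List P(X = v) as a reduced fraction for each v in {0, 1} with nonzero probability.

Enumerate traces; 18 have nonzero weight after conditioning:
  (U=1, X=1, Z=0, W=0, Y=0) weight 1/525
  (U=1, X=1, Z=0, W=1, Y=0) weight 1/525
  (U=1, X=1, Z=0, W=2, Y=0) weight 1/525
  (U=1, X=1, Z=1, W=0, Y=0) weight 1/175
  (U=1, X=1, Z=1, W=1, Y=0) weight 1/175
  (U=1, X=1, Z=1, W=2, Y=0) weight 1/175
  (U=1, X=1, Z=2, W=0, Y=0) weight 1/525
  (U=1, X=1, Z=2, W=1, Y=0) weight 1/525
  (U=2, X=0, Z=0, W=0, Y=1) weight 1/105
  … 9 more
Group by X:
  weight(X=0) = 3/35
  weight(X=1) = 1/35
Total weight = 3/35 + 1/35 = 4/35
P(X=0 | obs) = 3/35 / 4/35 = 3/4
P(X=1 | obs) = 1/35 / 4/35 = 1/4

P(X=0) = 3/4, P(X=1) = 1/4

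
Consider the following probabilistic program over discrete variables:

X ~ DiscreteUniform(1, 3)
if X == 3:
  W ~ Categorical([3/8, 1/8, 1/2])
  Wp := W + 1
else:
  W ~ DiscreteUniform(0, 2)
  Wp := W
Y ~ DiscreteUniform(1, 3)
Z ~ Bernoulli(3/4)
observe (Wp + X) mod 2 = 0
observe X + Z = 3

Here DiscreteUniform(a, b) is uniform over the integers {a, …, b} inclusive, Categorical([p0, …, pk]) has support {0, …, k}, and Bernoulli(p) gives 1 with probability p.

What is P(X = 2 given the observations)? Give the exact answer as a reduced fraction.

P(X = 2 | obs) = 16/23

Enumerate traces; 12 have nonzero weight after conditioning:
  (X=2, W=0, Y=1, Z=1) weight 1/36
  (X=2, W=0, Y=2, Z=1) weight 1/36
  (X=2, W=0, Y=3, Z=1) weight 1/36
  (X=2, W=2, Y=1, Z=1) weight 1/36
  (X=2, W=2, Y=2, Z=1) weight 1/36
  (X=2, W=2, Y=3, Z=1) weight 1/36
  (X=3, W=0, Y=1, Z=0) weight 1/96
  (X=3, W=0, Y=2, Z=0) weight 1/96
  … 4 more
Group by X:
  weight(X=2) = 1/6
  weight(X=3) = 7/96
Total weight = 1/6 + 7/96 = 23/96
P(X=2 | obs) = 1/6 / 23/96 = 16/23
P(X=3 | obs) = 7/96 / 23/96 = 7/23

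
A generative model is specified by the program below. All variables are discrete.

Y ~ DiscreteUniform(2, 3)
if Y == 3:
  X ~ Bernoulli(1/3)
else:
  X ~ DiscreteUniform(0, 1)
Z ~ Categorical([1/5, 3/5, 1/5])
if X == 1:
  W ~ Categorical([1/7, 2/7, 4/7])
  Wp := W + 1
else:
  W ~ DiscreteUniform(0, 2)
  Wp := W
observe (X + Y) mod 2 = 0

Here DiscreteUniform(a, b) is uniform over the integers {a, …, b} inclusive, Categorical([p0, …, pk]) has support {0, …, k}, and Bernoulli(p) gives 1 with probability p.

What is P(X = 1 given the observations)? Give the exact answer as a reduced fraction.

P(X = 1 | obs) = 2/5

Enumerate traces; 18 have nonzero weight after conditioning:
  (Y=2, X=0, Z=0, W=0) weight 1/60
  (Y=2, X=0, Z=0, W=1) weight 1/60
  (Y=2, X=0, Z=0, W=2) weight 1/60
  (Y=2, X=0, Z=1, W=0) weight 1/20
  (Y=2, X=0, Z=1, W=1) weight 1/20
  (Y=2, X=0, Z=1, W=2) weight 1/20
  (Y=2, X=0, Z=2, W=0) weight 1/60
  (Y=2, X=0, Z=2, W=1) weight 1/60
  (Y=3, X=1, Z=0, W=0) weight 1/210
  … 9 more
Group by X:
  weight(X=0) = 1/4
  weight(X=1) = 1/6
Total weight = 1/4 + 1/6 = 5/12
P(X=0 | obs) = 1/4 / 5/12 = 3/5
P(X=1 | obs) = 1/6 / 5/12 = 2/5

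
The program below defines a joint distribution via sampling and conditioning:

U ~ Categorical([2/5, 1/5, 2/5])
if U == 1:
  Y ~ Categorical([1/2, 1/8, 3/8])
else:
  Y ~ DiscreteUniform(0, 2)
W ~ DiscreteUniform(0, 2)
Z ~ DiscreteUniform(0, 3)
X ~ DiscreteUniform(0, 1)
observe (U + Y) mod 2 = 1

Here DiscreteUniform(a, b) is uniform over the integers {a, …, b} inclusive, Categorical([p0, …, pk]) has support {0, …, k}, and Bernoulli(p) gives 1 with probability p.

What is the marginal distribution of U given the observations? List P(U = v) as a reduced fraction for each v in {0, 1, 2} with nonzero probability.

Enumerate traces; 96 have nonzero weight after conditioning:
  (U=0, Y=1, W=0, Z=0, X=0) weight 1/180
  (U=0, Y=1, W=0, Z=0, X=1) weight 1/180
  (U=0, Y=1, W=0, Z=1, X=0) weight 1/180
  (U=0, Y=1, W=0, Z=1, X=1) weight 1/180
  (U=0, Y=1, W=0, Z=2, X=0) weight 1/180
  (U=0, Y=1, W=0, Z=2, X=1) weight 1/180
  (U=0, Y=1, W=0, Z=3, X=0) weight 1/180
  (U=0, Y=1, W=0, Z=3, X=1) weight 1/180
  (U=1, Y=0, W=0, Z=0, X=0) weight 1/240
  (U=2, Y=1, W=0, Z=0, X=0) weight 1/180
  … 86 more
Group by U:
  weight(U=0) = 2/15
  weight(U=1) = 7/40
  weight(U=2) = 2/15
Total weight = 2/15 + 7/40 + 2/15 = 53/120
P(U=0 | obs) = 2/15 / 53/120 = 16/53
P(U=1 | obs) = 7/40 / 53/120 = 21/53
P(U=2 | obs) = 2/15 / 53/120 = 16/53

P(U=0) = 16/53, P(U=1) = 21/53, P(U=2) = 16/53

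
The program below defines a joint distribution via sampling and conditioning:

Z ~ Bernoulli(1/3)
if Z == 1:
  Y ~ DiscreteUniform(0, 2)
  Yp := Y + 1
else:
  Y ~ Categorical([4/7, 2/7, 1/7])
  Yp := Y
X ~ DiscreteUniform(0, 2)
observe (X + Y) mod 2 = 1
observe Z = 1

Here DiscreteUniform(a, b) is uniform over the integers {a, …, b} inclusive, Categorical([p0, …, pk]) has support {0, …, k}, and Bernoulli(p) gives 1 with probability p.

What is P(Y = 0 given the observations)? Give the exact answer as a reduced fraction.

Enumerate traces; 4 have nonzero weight after conditioning:
  (Z=1, Y=0, X=1) weight 1/27
  (Z=1, Y=1, X=0) weight 1/27
  (Z=1, Y=1, X=2) weight 1/27
  (Z=1, Y=2, X=1) weight 1/27
Group by Y:
  weight(Y=0) = 1/27
  weight(Y=1) = 2/27
  weight(Y=2) = 1/27
Total weight = 1/27 + 2/27 + 1/27 = 4/27
P(Y=0 | obs) = 1/27 / 4/27 = 1/4
P(Y=1 | obs) = 2/27 / 4/27 = 1/2
P(Y=2 | obs) = 1/27 / 4/27 = 1/4

P(Y = 0 | obs) = 1/4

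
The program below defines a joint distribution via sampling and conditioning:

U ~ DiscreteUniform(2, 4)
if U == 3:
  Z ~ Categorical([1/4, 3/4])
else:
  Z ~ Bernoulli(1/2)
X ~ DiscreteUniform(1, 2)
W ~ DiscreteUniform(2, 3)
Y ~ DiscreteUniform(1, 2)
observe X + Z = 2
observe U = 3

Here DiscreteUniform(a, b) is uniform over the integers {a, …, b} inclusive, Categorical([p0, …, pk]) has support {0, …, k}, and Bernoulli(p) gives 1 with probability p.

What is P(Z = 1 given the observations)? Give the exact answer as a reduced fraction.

P(Z = 1 | obs) = 3/4

Enumerate traces; 8 have nonzero weight after conditioning:
  (U=3, Z=0, X=2, W=2, Y=1) weight 1/96
  (U=3, Z=0, X=2, W=2, Y=2) weight 1/96
  (U=3, Z=0, X=2, W=3, Y=1) weight 1/96
  (U=3, Z=0, X=2, W=3, Y=2) weight 1/96
  (U=3, Z=1, X=1, W=2, Y=1) weight 1/32
  (U=3, Z=1, X=1, W=2, Y=2) weight 1/32
  (U=3, Z=1, X=1, W=3, Y=1) weight 1/32
  (U=3, Z=1, X=1, W=3, Y=2) weight 1/32
Group by Z:
  weight(Z=0) = 1/24
  weight(Z=1) = 1/8
Total weight = 1/24 + 1/8 = 1/6
P(Z=0 | obs) = 1/24 / 1/6 = 1/4
P(Z=1 | obs) = 1/8 / 1/6 = 3/4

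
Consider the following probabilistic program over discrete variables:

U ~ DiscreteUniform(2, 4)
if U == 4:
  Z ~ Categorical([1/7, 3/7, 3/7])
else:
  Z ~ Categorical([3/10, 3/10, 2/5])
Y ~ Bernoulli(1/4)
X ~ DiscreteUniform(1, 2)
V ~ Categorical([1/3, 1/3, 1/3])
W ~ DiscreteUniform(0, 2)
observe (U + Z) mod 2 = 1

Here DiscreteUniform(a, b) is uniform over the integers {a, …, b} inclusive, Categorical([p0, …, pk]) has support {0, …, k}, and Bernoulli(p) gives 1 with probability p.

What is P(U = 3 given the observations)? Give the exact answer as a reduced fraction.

Enumerate traces; 144 have nonzero weight after conditioning:
  (U=2, Z=1, Y=0, X=1, V=0, W=0) weight 1/240
  (U=2, Z=1, Y=0, X=1, V=0, W=1) weight 1/240
  (U=2, Z=1, Y=0, X=1, V=0, W=2) weight 1/240
  (U=2, Z=1, Y=0, X=1, V=1, W=0) weight 1/240
  (U=2, Z=1, Y=0, X=1, V=1, W=1) weight 1/240
  (U=2, Z=1, Y=0, X=1, V=1, W=2) weight 1/240
  (U=2, Z=1, Y=0, X=1, V=2, W=0) weight 1/240
  (U=2, Z=1, Y=0, X=1, V=2, W=1) weight 1/240
  (U=3, Z=0, Y=0, X=1, V=0, W=0) weight 1/240
  (U=4, Z=1, Y=0, X=1, V=0, W=0) weight 1/168
  … 134 more
Group by U:
  weight(U=2) = 1/10
  weight(U=3) = 7/30
  weight(U=4) = 1/7
Total weight = 1/10 + 7/30 + 1/7 = 10/21
P(U=2 | obs) = 1/10 / 10/21 = 21/100
P(U=3 | obs) = 7/30 / 10/21 = 49/100
P(U=4 | obs) = 1/7 / 10/21 = 3/10

P(U = 3 | obs) = 49/100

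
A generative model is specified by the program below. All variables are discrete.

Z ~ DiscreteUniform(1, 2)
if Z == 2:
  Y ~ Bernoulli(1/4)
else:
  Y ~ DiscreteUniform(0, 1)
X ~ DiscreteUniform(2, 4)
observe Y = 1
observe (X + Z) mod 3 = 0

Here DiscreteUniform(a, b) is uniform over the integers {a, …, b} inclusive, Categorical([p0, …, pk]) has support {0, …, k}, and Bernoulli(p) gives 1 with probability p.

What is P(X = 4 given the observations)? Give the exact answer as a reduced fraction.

Enumerate traces; 2 have nonzero weight after conditioning:
  (Z=1, Y=1, X=2) weight 1/12
  (Z=2, Y=1, X=4) weight 1/24
Group by X:
  weight(X=2) = 1/12
  weight(X=4) = 1/24
Total weight = 1/12 + 1/24 = 1/8
P(X=2 | obs) = 1/12 / 1/8 = 2/3
P(X=4 | obs) = 1/24 / 1/8 = 1/3

P(X = 4 | obs) = 1/3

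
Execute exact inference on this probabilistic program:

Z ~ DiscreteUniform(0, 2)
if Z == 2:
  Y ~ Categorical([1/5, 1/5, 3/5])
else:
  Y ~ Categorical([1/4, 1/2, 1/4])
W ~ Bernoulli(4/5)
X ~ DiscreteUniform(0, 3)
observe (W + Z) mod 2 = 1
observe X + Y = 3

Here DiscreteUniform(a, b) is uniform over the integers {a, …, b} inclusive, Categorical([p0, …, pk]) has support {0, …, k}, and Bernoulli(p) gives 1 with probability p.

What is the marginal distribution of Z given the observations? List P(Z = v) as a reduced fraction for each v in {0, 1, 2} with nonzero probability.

Enumerate traces; 9 have nonzero weight after conditioning:
  (Z=0, Y=0, W=1, X=3) weight 1/60
  (Z=0, Y=1, W=1, X=2) weight 1/30
  (Z=0, Y=2, W=1, X=1) weight 1/60
  (Z=1, Y=0, W=0, X=3) weight 1/240
  (Z=1, Y=1, W=0, X=2) weight 1/120
  (Z=1, Y=2, W=0, X=1) weight 1/240
  (Z=2, Y=0, W=1, X=3) weight 1/75
  (Z=2, Y=1, W=1, X=2) weight 1/75
  … 1 more
Group by Z:
  weight(Z=0) = 1/15
  weight(Z=1) = 1/60
  weight(Z=2) = 1/15
Total weight = 1/15 + 1/60 + 1/15 = 3/20
P(Z=0 | obs) = 1/15 / 3/20 = 4/9
P(Z=1 | obs) = 1/60 / 3/20 = 1/9
P(Z=2 | obs) = 1/15 / 3/20 = 4/9

P(Z=0) = 4/9, P(Z=1) = 1/9, P(Z=2) = 4/9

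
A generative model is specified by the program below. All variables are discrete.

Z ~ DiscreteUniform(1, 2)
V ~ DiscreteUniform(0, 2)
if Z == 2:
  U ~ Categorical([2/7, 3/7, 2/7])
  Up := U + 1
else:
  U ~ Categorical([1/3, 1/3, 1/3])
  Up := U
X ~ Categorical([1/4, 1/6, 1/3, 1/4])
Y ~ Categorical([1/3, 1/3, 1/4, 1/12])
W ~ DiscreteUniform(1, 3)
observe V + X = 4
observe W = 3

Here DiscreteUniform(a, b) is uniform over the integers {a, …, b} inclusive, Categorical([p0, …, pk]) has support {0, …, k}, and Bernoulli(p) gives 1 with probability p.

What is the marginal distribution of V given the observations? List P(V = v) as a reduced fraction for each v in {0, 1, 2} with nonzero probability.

P(V=1) = 3/7, P(V=2) = 4/7

Enumerate traces; 48 have nonzero weight after conditioning:
  (Z=1, V=1, U=0, X=3, Y=0, W=3) weight 1/648
  (Z=1, V=1, U=0, X=3, Y=1, W=3) weight 1/648
  (Z=1, V=1, U=0, X=3, Y=2, W=3) weight 1/864
  (Z=1, V=1, U=0, X=3, Y=3, W=3) weight 1/2592
  (Z=1, V=1, U=1, X=3, Y=0, W=3) weight 1/648
  (Z=1, V=1, U=1, X=3, Y=1, W=3) weight 1/648
  (Z=1, V=1, U=1, X=3, Y=2, W=3) weight 1/864
  (Z=1, V=1, U=1, X=3, Y=3, W=3) weight 1/2592
  (Z=1, V=2, U=0, X=2, Y=0, W=3) weight 1/486
  … 39 more
Group by V:
  weight(V=1) = 1/36
  weight(V=2) = 1/27
Total weight = 1/36 + 1/27 = 7/108
P(V=1 | obs) = 1/36 / 7/108 = 3/7
P(V=2 | obs) = 1/27 / 7/108 = 4/7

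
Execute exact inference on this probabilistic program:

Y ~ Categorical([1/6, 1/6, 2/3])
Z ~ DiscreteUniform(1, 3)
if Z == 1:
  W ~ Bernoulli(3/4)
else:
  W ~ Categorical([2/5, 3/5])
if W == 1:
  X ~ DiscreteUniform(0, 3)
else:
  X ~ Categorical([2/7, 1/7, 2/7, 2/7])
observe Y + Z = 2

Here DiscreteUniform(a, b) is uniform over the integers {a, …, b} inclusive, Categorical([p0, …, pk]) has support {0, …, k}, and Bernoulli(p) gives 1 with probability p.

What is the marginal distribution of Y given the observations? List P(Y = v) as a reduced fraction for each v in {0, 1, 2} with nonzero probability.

Enumerate traces; 16 have nonzero weight after conditioning:
  (Y=0, Z=2, W=0, X=0) weight 2/315
  (Y=0, Z=2, W=0, X=1) weight 1/315
  (Y=0, Z=2, W=0, X=2) weight 2/315
  (Y=0, Z=2, W=0, X=3) weight 2/315
  (Y=0, Z=2, W=1, X=0) weight 1/120
  (Y=0, Z=2, W=1, X=1) weight 1/120
  (Y=0, Z=2, W=1, X=2) weight 1/120
  (Y=0, Z=2, W=1, X=3) weight 1/120
  (Y=1, Z=1, W=0, X=0) weight 1/252
  … 7 more
Group by Y:
  weight(Y=0) = 1/18
  weight(Y=1) = 1/18
Total weight = 1/18 + 1/18 = 1/9
P(Y=0 | obs) = 1/18 / 1/9 = 1/2
P(Y=1 | obs) = 1/18 / 1/9 = 1/2

P(Y=0) = 1/2, P(Y=1) = 1/2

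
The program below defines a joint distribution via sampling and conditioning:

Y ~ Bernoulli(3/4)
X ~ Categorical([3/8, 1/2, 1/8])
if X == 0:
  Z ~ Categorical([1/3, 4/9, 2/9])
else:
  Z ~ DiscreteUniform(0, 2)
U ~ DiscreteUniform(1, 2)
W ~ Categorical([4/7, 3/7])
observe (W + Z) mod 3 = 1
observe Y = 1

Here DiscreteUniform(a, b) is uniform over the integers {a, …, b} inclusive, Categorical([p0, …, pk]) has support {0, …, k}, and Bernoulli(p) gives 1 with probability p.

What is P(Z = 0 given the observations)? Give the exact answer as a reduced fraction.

P(Z = 0 | obs) = 2/5

Enumerate traces; 12 have nonzero weight after conditioning:
  (Y=1, X=0, Z=0, U=1, W=1) weight 9/448
  (Y=1, X=0, Z=0, U=2, W=1) weight 9/448
  (Y=1, X=0, Z=1, U=1, W=0) weight 1/28
  (Y=1, X=0, Z=1, U=2, W=0) weight 1/28
  (Y=1, X=1, Z=0, U=1, W=1) weight 3/112
  (Y=1, X=1, Z=0, U=2, W=1) weight 3/112
  (Y=1, X=1, Z=1, U=1, W=0) weight 1/28
  (Y=1, X=1, Z=1, U=2, W=0) weight 1/28
  … 4 more
Group by Z:
  weight(Z=0) = 3/28
  weight(Z=1) = 9/56
Total weight = 3/28 + 9/56 = 15/56
P(Z=0 | obs) = 3/28 / 15/56 = 2/5
P(Z=1 | obs) = 9/56 / 15/56 = 3/5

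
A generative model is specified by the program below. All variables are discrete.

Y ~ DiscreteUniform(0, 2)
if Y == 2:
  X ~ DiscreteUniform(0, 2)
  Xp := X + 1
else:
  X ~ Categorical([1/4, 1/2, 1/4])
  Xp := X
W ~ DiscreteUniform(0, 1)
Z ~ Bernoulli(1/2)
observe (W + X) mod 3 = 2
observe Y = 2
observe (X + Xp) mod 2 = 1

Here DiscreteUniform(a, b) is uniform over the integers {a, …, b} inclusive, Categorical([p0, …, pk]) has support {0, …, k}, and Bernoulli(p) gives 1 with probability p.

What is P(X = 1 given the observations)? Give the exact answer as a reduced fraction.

P(X = 1 | obs) = 1/2

Enumerate traces; 4 have nonzero weight after conditioning:
  (Y=2, X=1, W=1, Z=0) weight 1/36
  (Y=2, X=1, W=1, Z=1) weight 1/36
  (Y=2, X=2, W=0, Z=0) weight 1/36
  (Y=2, X=2, W=0, Z=1) weight 1/36
Group by X:
  weight(X=1) = 1/18
  weight(X=2) = 1/18
Total weight = 1/18 + 1/18 = 1/9
P(X=1 | obs) = 1/18 / 1/9 = 1/2
P(X=2 | obs) = 1/18 / 1/9 = 1/2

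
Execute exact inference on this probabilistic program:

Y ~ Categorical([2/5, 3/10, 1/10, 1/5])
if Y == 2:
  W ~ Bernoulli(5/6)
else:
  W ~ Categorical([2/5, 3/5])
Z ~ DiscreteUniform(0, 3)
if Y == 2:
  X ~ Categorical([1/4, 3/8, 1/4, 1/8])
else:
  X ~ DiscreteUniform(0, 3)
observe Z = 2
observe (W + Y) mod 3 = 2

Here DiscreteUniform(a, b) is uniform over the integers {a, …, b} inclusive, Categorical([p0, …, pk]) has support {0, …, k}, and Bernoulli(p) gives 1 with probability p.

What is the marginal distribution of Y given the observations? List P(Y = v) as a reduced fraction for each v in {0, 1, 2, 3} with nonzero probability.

Enumerate traces; 8 have nonzero weight after conditioning:
  (Y=1, W=1, Z=2, X=0) weight 9/800
  (Y=1, W=1, Z=2, X=1) weight 9/800
  (Y=1, W=1, Z=2, X=2) weight 9/800
  (Y=1, W=1, Z=2, X=3) weight 9/800
  (Y=2, W=0, Z=2, X=0) weight 1/960
  (Y=2, W=0, Z=2, X=1) weight 1/640
  (Y=2, W=0, Z=2, X=2) weight 1/960
  (Y=2, W=0, Z=2, X=3) weight 1/1920
Group by Y:
  weight(Y=1) = 9/200
  weight(Y=2) = 1/240
Total weight = 9/200 + 1/240 = 59/1200
P(Y=1 | obs) = 9/200 / 59/1200 = 54/59
P(Y=2 | obs) = 1/240 / 59/1200 = 5/59

P(Y=1) = 54/59, P(Y=2) = 5/59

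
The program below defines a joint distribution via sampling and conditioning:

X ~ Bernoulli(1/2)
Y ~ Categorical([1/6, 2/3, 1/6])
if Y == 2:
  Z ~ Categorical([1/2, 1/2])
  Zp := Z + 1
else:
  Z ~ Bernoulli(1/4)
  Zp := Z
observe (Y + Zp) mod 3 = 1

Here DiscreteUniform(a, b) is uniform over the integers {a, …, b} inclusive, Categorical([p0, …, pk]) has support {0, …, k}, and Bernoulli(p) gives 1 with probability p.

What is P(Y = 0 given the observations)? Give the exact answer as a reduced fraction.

P(Y = 0 | obs) = 1/15

Enumerate traces; 6 have nonzero weight after conditioning:
  (X=0, Y=0, Z=1) weight 1/48
  (X=0, Y=1, Z=0) weight 1/4
  (X=0, Y=2, Z=1) weight 1/24
  (X=1, Y=0, Z=1) weight 1/48
  (X=1, Y=1, Z=0) weight 1/4
  (X=1, Y=2, Z=1) weight 1/24
Group by Y:
  weight(Y=0) = 1/24
  weight(Y=1) = 1/2
  weight(Y=2) = 1/12
Total weight = 1/24 + 1/2 + 1/12 = 5/8
P(Y=0 | obs) = 1/24 / 5/8 = 1/15
P(Y=1 | obs) = 1/2 / 5/8 = 4/5
P(Y=2 | obs) = 1/12 / 5/8 = 2/15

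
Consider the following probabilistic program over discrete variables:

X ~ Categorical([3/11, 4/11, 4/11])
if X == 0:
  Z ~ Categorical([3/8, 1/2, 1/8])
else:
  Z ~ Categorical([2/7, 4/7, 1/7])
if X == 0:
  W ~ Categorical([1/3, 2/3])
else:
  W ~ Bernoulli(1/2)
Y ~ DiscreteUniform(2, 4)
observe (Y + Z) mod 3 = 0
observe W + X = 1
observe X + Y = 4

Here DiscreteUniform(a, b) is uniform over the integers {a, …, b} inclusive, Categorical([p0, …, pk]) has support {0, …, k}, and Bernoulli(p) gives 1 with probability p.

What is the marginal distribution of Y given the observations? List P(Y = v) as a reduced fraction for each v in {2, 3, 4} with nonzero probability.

Enumerate traces; 2 have nonzero weight after conditioning:
  (X=0, Z=2, W=1, Y=4) weight 1/132
  (X=1, Z=0, W=0, Y=3) weight 4/231
Group by Y:
  weight(Y=3) = 4/231
  weight(Y=4) = 1/132
Total weight = 4/231 + 1/132 = 23/924
P(Y=3 | obs) = 4/231 / 23/924 = 16/23
P(Y=4 | obs) = 1/132 / 23/924 = 7/23

P(Y=3) = 16/23, P(Y=4) = 7/23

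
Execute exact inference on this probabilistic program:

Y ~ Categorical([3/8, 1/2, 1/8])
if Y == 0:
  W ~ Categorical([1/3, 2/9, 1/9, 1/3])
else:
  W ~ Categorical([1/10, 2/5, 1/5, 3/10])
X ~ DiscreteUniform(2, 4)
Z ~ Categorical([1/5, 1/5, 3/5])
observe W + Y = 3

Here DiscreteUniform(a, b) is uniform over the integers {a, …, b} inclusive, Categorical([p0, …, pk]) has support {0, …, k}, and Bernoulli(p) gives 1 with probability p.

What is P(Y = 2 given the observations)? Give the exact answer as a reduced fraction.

P(Y = 2 | obs) = 2/11

Enumerate traces; 27 have nonzero weight after conditioning:
  (Y=0, W=3, X=2, Z=0) weight 1/120
  (Y=0, W=3, X=2, Z=1) weight 1/120
  (Y=0, W=3, X=2, Z=2) weight 1/40
  (Y=0, W=3, X=3, Z=0) weight 1/120
  (Y=0, W=3, X=3, Z=1) weight 1/120
  (Y=0, W=3, X=3, Z=2) weight 1/40
  (Y=0, W=3, X=4, Z=0) weight 1/120
  (Y=0, W=3, X=4, Z=1) weight 1/120
  (Y=1, W=2, X=2, Z=0) weight 1/150
  (Y=2, W=1, X=2, Z=0) weight 1/300
  … 17 more
Group by Y:
  weight(Y=0) = 1/8
  weight(Y=1) = 1/10
  weight(Y=2) = 1/20
Total weight = 1/8 + 1/10 + 1/20 = 11/40
P(Y=0 | obs) = 1/8 / 11/40 = 5/11
P(Y=1 | obs) = 1/10 / 11/40 = 4/11
P(Y=2 | obs) = 1/20 / 11/40 = 2/11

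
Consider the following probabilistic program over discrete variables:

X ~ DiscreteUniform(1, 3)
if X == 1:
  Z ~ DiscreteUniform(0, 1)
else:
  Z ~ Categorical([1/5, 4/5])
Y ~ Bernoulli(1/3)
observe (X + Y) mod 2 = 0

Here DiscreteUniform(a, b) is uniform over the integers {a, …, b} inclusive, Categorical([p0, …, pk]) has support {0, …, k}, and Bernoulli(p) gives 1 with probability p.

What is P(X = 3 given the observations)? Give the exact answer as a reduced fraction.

P(X = 3 | obs) = 1/4

Enumerate traces; 6 have nonzero weight after conditioning:
  (X=1, Z=0, Y=1) weight 1/18
  (X=1, Z=1, Y=1) weight 1/18
  (X=2, Z=0, Y=0) weight 2/45
  (X=2, Z=1, Y=0) weight 8/45
  (X=3, Z=0, Y=1) weight 1/45
  (X=3, Z=1, Y=1) weight 4/45
Group by X:
  weight(X=1) = 1/9
  weight(X=2) = 2/9
  weight(X=3) = 1/9
Total weight = 1/9 + 2/9 + 1/9 = 4/9
P(X=1 | obs) = 1/9 / 4/9 = 1/4
P(X=2 | obs) = 2/9 / 4/9 = 1/2
P(X=3 | obs) = 1/9 / 4/9 = 1/4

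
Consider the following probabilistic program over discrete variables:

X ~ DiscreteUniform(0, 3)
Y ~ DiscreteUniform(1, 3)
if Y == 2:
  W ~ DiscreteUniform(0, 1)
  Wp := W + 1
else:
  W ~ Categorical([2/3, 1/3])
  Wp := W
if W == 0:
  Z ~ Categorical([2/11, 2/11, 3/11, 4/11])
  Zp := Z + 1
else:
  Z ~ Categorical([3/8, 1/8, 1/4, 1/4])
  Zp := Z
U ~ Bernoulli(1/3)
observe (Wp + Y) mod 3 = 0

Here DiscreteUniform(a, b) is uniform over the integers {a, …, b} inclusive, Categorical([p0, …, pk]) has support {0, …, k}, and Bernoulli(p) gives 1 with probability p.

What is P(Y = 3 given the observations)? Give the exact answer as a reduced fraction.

Enumerate traces; 64 have nonzero weight after conditioning:
  (X=0, Y=2, W=0, Z=0, U=0) weight 1/198
  (X=0, Y=2, W=0, Z=0, U=1) weight 1/396
  (X=0, Y=2, W=0, Z=1, U=0) weight 1/198
  (X=0, Y=2, W=0, Z=1, U=1) weight 1/396
  (X=0, Y=2, W=0, Z=2, U=0) weight 1/132
  (X=0, Y=2, W=0, Z=2, U=1) weight 1/264
  (X=0, Y=2, W=0, Z=3, U=0) weight 1/99
  (X=0, Y=2, W=0, Z=3, U=1) weight 1/198
  (X=0, Y=3, W=0, Z=0, U=0) weight 2/297
  … 55 more
Group by Y:
  weight(Y=2) = 1/6
  weight(Y=3) = 2/9
Total weight = 1/6 + 2/9 = 7/18
P(Y=2 | obs) = 1/6 / 7/18 = 3/7
P(Y=3 | obs) = 2/9 / 7/18 = 4/7

P(Y = 3 | obs) = 4/7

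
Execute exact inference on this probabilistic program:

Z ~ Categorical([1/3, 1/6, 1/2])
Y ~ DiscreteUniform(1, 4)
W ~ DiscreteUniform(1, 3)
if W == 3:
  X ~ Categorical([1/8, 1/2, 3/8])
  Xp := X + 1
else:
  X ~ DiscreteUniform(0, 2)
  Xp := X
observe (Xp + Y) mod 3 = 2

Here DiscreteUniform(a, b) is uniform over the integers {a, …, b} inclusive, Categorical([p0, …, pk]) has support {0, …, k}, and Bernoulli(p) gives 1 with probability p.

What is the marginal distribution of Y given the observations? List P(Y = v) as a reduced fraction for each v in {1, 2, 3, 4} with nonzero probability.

Enumerate traces; 36 have nonzero weight after conditioning:
  (Z=0, Y=1, W=1, X=1) weight 1/108
  (Z=0, Y=1, W=2, X=1) weight 1/108
  (Z=0, Y=1, W=3, X=0) weight 1/288
  (Z=0, Y=2, W=1, X=0) weight 1/108
  (Z=0, Y=2, W=2, X=0) weight 1/108
  (Z=0, Y=2, W=3, X=2) weight 1/96
  (Z=0, Y=3, W=1, X=2) weight 1/108
  (Z=0, Y=3, W=2, X=2) weight 1/108
  (Z=0, Y=4, W=1, X=1) weight 1/108
  … 27 more
Group by Y:
  weight(Y=1) = 19/288
  weight(Y=2) = 25/288
  weight(Y=3) = 7/72
  weight(Y=4) = 19/288
Total weight = 19/288 + 25/288 + 7/72 + 19/288 = 91/288
P(Y=1 | obs) = 19/288 / 91/288 = 19/91
P(Y=2 | obs) = 25/288 / 91/288 = 25/91
P(Y=3 | obs) = 7/72 / 91/288 = 4/13
P(Y=4 | obs) = 19/288 / 91/288 = 19/91

P(Y=1) = 19/91, P(Y=2) = 25/91, P(Y=3) = 4/13, P(Y=4) = 19/91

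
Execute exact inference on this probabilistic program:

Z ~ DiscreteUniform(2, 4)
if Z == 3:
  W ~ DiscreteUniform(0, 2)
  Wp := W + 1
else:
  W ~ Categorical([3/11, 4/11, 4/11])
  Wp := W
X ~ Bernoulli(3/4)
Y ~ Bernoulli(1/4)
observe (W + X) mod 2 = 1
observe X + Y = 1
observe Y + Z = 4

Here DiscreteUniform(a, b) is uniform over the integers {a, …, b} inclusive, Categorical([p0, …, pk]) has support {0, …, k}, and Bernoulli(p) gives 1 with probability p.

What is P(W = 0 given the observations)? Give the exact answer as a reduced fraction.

Enumerate traces; 3 have nonzero weight after conditioning:
  (Z=3, W=1, X=0, Y=1) weight 1/144
  (Z=4, W=0, X=1, Y=0) weight 9/176
  (Z=4, W=2, X=1, Y=0) weight 3/44
Group by W:
  weight(W=0) = 9/176
  weight(W=1) = 1/144
  weight(W=2) = 3/44
Total weight = 9/176 + 1/144 + 3/44 = 25/198
P(W=0 | obs) = 9/176 / 25/198 = 81/200
P(W=1 | obs) = 1/144 / 25/198 = 11/200
P(W=2 | obs) = 3/44 / 25/198 = 27/50

P(W = 0 | obs) = 81/200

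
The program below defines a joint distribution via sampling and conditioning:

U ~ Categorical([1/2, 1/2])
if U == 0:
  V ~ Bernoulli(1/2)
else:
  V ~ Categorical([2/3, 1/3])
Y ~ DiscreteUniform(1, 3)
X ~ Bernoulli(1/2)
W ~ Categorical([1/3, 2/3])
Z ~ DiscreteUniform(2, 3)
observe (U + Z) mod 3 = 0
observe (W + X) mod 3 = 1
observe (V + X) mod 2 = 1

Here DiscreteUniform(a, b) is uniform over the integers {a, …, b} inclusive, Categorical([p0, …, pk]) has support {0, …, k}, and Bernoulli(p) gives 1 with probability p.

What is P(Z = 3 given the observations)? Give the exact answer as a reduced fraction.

Enumerate traces; 12 have nonzero weight after conditioning:
  (U=0, V=0, Y=1, X=1, W=0, Z=3) weight 1/144
  (U=0, V=0, Y=2, X=1, W=0, Z=3) weight 1/144
  (U=0, V=0, Y=3, X=1, W=0, Z=3) weight 1/144
  (U=0, V=1, Y=1, X=0, W=1, Z=3) weight 1/72
  (U=0, V=1, Y=2, X=0, W=1, Z=3) weight 1/72
  (U=0, V=1, Y=3, X=0, W=1, Z=3) weight 1/72
  (U=1, V=0, Y=1, X=1, W=0, Z=2) weight 1/108
  (U=1, V=0, Y=2, X=1, W=0, Z=2) weight 1/108
  … 4 more
Group by Z:
  weight(Z=2) = 1/18
  weight(Z=3) = 1/16
Total weight = 1/18 + 1/16 = 17/144
P(Z=2 | obs) = 1/18 / 17/144 = 8/17
P(Z=3 | obs) = 1/16 / 17/144 = 9/17

P(Z = 3 | obs) = 9/17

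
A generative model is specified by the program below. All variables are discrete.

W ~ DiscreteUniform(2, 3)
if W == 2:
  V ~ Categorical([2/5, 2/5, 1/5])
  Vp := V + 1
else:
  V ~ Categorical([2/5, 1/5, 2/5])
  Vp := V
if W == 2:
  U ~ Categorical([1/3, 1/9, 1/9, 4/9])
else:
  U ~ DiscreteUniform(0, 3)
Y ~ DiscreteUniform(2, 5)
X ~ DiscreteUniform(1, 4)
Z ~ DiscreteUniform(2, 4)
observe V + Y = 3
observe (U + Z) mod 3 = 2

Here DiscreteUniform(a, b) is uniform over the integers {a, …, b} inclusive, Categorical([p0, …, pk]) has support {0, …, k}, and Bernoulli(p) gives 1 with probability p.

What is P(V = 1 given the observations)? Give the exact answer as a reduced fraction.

P(V = 1 | obs) = 3/7

Enumerate traces; 64 have nonzero weight after conditioning:
  (W=2, V=0, U=0, Y=3, X=1, Z=2) weight 1/720
  (W=2, V=0, U=0, Y=3, X=2, Z=2) weight 1/720
  (W=2, V=0, U=0, Y=3, X=3, Z=2) weight 1/720
  (W=2, V=0, U=0, Y=3, X=4, Z=2) weight 1/720
  (W=2, V=0, U=1, Y=3, X=1, Z=4) weight 1/2160
  (W=2, V=0, U=1, Y=3, X=2, Z=4) weight 1/2160
  (W=2, V=0, U=1, Y=3, X=3, Z=4) weight 1/2160
  (W=2, V=0, U=1, Y=3, X=4, Z=4) weight 1/2160
  (W=2, V=1, U=0, Y=2, X=1, Z=2) weight 1/720
  … 55 more
Group by V:
  weight(V=0) = 1/30
  weight(V=1) = 1/40
Total weight = 1/30 + 1/40 = 7/120
P(V=0 | obs) = 1/30 / 7/120 = 4/7
P(V=1 | obs) = 1/40 / 7/120 = 3/7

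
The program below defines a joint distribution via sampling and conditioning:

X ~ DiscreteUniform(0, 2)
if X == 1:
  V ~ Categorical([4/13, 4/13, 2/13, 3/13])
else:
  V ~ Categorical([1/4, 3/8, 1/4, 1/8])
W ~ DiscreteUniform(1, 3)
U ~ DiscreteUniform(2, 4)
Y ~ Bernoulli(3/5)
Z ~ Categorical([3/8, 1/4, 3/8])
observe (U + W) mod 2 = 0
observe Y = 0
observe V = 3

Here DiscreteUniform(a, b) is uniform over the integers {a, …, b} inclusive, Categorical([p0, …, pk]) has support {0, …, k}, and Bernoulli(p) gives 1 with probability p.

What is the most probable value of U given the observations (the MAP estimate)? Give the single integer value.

argmax_v P(U = v | obs) = 3

Enumerate traces; 36 have nonzero weight after conditioning:
  (X=0, V=3, W=1, U=3, Y=0, Z=0) weight 1/1440
  (X=0, V=3, W=1, U=3, Y=0, Z=1) weight 1/2160
  (X=0, V=3, W=1, U=3, Y=0, Z=2) weight 1/1440
  (X=0, V=3, W=2, U=2, Y=0, Z=0) weight 1/1440
  (X=0, V=3, W=2, U=2, Y=0, Z=1) weight 1/2160
  (X=0, V=3, W=2, U=2, Y=0, Z=2) weight 1/1440
  (X=0, V=3, W=2, U=4, Y=0, Z=0) weight 1/1440
  (X=0, V=3, W=2, U=4, Y=0, Z=1) weight 1/2160
  … 28 more
Group by U:
  weight(U=2) = 5/702
  weight(U=3) = 5/351
  weight(U=4) = 5/702
Total weight = 5/702 + 5/351 + 5/702 = 10/351
P(U=2 | obs) = 5/702 / 10/351 = 1/4
P(U=3 | obs) = 5/351 / 10/351 = 1/2
P(U=4 | obs) = 5/702 / 10/351 = 1/4
argmax = 3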